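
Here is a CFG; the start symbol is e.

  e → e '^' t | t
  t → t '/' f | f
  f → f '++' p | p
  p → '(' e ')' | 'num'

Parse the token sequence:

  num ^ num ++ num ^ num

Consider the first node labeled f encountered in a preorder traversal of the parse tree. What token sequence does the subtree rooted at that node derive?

[e [e [e [t [f [p num]]]] ^ [t [f [f [p num]] ++ [p num]]]] ^ [t [f [p num]]]]

num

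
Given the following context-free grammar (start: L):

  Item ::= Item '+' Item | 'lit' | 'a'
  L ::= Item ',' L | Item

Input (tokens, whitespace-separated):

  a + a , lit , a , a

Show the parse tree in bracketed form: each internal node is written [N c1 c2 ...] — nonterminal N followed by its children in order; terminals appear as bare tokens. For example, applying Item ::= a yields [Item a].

L
Item , L
Item + Item , L
a + Item , L
a + a , L
a + a , Item , L
a + a , lit , L
a + a , lit , Item , L
a + a , lit , a , L
a + a , lit , a , Item
a + a , lit , a , a

[L [Item [Item a] + [Item a]] , [L [Item lit] , [L [Item a] , [L [Item a]]]]]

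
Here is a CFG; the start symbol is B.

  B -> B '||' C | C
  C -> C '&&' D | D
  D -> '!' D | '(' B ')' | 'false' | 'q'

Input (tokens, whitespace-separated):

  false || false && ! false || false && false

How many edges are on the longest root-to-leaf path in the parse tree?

[B [B [B [C [D false]]] || [C [C [D false]] && [D ! [D false]]]] || [C [C [D false]] && [D false]]]

5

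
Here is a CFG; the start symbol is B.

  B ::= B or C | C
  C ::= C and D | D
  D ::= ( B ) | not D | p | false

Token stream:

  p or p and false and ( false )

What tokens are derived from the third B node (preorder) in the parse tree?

false

[B [B [C [D p]]] or [C [C [C [D p]] and [D false]] and [D ( [B [C [D false]]] )]]]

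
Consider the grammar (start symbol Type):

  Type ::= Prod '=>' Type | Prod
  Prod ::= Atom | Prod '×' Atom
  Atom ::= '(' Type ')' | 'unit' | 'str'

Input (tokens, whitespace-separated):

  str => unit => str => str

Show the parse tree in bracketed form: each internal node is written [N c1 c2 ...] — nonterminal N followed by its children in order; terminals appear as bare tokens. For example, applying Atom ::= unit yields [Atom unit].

Type
Prod => Type
Atom => Type
str => Type
str => Prod => Type
str => Atom => Type
str => unit => Type
str => unit => Prod => Type
str => unit => Atom => Type
str => unit => str => Type
str => unit => str => Prod
str => unit => str => Atom
str => unit => str => str

[Type [Prod [Atom str]] => [Type [Prod [Atom unit]] => [Type [Prod [Atom str]] => [Type [Prod [Atom str]]]]]]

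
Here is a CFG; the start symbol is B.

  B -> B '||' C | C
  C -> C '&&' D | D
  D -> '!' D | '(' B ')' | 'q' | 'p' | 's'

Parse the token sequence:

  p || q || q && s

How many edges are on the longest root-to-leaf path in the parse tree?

5

[B [B [B [C [D p]]] || [C [D q]]] || [C [C [D q]] && [D s]]]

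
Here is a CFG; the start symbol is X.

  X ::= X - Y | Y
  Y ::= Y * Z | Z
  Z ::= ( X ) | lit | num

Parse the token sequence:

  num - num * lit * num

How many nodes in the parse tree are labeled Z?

[X [X [Y [Z num]]] - [Y [Y [Y [Z num]] * [Z lit]] * [Z num]]]

4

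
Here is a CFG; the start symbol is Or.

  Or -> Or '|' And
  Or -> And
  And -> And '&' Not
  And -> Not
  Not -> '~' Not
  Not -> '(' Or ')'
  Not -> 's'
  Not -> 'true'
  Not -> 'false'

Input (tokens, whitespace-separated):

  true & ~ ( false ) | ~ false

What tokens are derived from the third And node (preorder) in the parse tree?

[Or [Or [And [And [Not true]] & [Not ~ [Not ( [Or [And [Not false]]] )]]]] | [And [Not ~ [Not false]]]]

false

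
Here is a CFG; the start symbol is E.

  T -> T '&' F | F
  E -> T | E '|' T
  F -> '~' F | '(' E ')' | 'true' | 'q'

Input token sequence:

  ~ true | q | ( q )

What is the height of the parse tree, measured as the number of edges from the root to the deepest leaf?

[E [E [E [T [F ~ [F true]]]] | [T [F q]]] | [T [F ( [E [T [F q]]] )]]]

6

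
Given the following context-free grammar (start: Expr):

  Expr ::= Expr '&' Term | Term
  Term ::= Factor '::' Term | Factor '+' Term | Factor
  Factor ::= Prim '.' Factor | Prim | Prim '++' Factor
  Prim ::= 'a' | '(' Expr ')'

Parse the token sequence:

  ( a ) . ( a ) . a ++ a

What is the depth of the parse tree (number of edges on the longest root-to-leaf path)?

[Expr [Term [Factor [Prim ( [Expr [Term [Factor [Prim a]]]] )] . [Factor [Prim ( [Expr [Term [Factor [Prim a]]]] )] . [Factor [Prim a] ++ [Factor [Prim a]]]]]]]

9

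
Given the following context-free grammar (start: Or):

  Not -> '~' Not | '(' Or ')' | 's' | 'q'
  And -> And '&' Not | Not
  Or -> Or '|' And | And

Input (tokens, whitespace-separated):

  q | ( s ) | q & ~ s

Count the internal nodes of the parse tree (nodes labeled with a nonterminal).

15

[Or [Or [Or [And [Not q]]] | [And [Not ( [Or [And [Not s]]] )]]] | [And [And [Not q]] & [Not ~ [Not s]]]]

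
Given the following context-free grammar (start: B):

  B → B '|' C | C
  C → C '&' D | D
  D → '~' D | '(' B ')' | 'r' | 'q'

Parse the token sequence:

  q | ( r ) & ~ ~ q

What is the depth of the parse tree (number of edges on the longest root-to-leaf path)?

[B [B [C [D q]]] | [C [C [D ( [B [C [D r]]] )]] & [D ~ [D ~ [D q]]]]]

7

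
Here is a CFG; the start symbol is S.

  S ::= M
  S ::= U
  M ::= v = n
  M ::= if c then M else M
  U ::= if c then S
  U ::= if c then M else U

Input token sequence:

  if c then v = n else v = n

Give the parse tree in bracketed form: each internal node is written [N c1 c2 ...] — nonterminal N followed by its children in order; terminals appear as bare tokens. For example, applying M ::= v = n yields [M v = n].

[S [M if c then [M v = n] else [M v = n]]]

S
M
if c then M else M
if c then v = n else M
if c then v = n else v = n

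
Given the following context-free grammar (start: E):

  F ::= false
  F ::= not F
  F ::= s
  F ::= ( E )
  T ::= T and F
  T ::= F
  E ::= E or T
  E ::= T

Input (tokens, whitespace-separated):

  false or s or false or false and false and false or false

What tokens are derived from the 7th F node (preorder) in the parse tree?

false

[E [E [E [E [E [T [F false]]] or [T [F s]]] or [T [F false]]] or [T [T [T [F false]] and [F false]] and [F false]]] or [T [F false]]]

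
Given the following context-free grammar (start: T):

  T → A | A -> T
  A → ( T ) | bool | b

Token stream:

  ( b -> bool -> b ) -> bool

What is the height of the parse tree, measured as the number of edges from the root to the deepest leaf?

6

[T [A ( [T [A b] -> [T [A bool] -> [T [A b]]]] )] -> [T [A bool]]]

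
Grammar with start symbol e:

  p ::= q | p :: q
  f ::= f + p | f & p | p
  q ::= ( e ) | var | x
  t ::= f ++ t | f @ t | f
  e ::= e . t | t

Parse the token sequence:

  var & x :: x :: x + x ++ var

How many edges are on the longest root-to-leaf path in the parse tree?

[e [t [f [f [f [p [q var]]] & [p [p [p [q x]] :: [q x]] :: [q x]]] + [p [q x]]] ++ [t [f [p [q var]]]]]]

8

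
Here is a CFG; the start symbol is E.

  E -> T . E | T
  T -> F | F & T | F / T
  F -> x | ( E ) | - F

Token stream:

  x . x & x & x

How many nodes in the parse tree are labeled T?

4

[E [T [F x]] . [E [T [F x] & [T [F x] & [T [F x]]]]]]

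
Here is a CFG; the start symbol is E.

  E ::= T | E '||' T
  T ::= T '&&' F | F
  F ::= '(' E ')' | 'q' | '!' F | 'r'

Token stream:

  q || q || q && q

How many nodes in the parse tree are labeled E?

[E [E [E [T [F q]]] || [T [F q]]] || [T [T [F q]] && [F q]]]

3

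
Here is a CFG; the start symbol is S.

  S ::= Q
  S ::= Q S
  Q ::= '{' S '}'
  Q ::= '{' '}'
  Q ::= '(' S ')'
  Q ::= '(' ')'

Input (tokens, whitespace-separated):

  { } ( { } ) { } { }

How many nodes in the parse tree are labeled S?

5

[S [Q { }] [S [Q ( [S [Q { }]] )] [S [Q { }] [S [Q { }]]]]]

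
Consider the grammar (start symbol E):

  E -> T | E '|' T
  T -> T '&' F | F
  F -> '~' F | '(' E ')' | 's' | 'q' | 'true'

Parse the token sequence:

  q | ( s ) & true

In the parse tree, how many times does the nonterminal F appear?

4

[E [E [T [F q]]] | [T [T [F ( [E [T [F s]]] )]] & [F true]]]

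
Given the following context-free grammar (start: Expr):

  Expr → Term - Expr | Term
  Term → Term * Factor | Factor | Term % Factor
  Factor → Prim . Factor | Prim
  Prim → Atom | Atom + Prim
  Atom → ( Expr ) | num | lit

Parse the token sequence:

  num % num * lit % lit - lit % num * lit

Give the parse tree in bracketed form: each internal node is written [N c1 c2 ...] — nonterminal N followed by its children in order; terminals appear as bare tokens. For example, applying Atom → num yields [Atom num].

[Expr [Term [Term [Term [Term [Factor [Prim [Atom num]]]] % [Factor [Prim [Atom num]]]] * [Factor [Prim [Atom lit]]]] % [Factor [Prim [Atom lit]]]] - [Expr [Term [Term [Term [Factor [Prim [Atom lit]]]] % [Factor [Prim [Atom num]]]] * [Factor [Prim [Atom lit]]]]]]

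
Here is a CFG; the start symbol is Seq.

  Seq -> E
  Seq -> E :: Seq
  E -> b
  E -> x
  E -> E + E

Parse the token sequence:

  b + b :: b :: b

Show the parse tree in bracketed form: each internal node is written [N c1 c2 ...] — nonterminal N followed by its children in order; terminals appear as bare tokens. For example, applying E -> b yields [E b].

[Seq [E [E b] + [E b]] :: [Seq [E b] :: [Seq [E b]]]]

Seq
E :: Seq
E + E :: Seq
b + E :: Seq
b + b :: Seq
b + b :: E :: Seq
b + b :: b :: Seq
b + b :: b :: E
b + b :: b :: b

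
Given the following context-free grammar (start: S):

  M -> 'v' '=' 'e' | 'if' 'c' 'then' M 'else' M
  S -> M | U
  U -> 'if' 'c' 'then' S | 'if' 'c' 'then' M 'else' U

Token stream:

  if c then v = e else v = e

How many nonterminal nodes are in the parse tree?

[S [M if c then [M v = e] else [M v = e]]]

4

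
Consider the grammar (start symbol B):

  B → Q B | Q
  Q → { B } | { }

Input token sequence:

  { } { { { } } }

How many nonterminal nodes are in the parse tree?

[B [Q { }] [B [Q { [B [Q { [B [Q { }]] }]] }]]]

8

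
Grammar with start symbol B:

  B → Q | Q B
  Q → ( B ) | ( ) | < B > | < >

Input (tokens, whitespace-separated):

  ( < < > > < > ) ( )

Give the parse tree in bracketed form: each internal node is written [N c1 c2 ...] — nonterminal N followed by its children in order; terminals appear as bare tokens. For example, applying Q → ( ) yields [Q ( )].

B
Q B
( B ) B
( Q B ) B
( < B > B ) B
( < Q > B ) B
( < < > > B ) B
( < < > > Q ) B
( < < > > < > ) B
( < < > > < > ) Q
( < < > > < > ) ( )

[B [Q ( [B [Q < [B [Q < >]] >] [B [Q < >]]] )] [B [Q ( )]]]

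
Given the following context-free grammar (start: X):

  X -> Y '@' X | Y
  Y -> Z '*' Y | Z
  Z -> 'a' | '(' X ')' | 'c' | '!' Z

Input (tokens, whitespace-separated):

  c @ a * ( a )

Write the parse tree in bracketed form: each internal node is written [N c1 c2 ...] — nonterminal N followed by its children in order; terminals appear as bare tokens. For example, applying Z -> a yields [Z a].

X
Y @ X
Z @ X
c @ X
c @ Y
c @ Z * Y
c @ a * Y
c @ a * Z
c @ a * ( X )
c @ a * ( Y )
c @ a * ( Z )
c @ a * ( a )

[X [Y [Z c]] @ [X [Y [Z a] * [Y [Z ( [X [Y [Z a]]] )]]]]]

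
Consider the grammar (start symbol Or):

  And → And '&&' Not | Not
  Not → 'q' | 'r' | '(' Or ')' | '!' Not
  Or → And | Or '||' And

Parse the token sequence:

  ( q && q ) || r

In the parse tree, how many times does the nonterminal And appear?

[Or [Or [And [Not ( [Or [And [And [Not q]] && [Not q]]] )]]] || [And [Not r]]]

4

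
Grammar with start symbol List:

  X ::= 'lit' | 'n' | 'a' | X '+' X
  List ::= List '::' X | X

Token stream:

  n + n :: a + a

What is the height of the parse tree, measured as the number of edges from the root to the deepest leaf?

[List [List [X [X n] + [X n]]] :: [X [X a] + [X a]]]

4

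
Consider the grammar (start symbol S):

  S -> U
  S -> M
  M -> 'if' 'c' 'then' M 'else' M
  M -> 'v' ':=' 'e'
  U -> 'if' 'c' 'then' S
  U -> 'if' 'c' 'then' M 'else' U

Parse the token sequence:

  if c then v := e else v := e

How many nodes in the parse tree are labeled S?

1

[S [M if c then [M v := e] else [M v := e]]]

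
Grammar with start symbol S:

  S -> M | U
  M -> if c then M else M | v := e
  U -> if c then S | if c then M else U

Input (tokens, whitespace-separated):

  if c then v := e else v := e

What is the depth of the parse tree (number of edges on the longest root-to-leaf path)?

[S [M if c then [M v := e] else [M v := e]]]

3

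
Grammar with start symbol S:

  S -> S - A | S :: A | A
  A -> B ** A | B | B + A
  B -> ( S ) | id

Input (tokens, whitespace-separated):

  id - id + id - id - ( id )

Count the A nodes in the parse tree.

6

[S [S [S [S [A [B id]]] - [A [B id] + [A [B id]]]] - [A [B id]]] - [A [B ( [S [A [B id]]] )]]]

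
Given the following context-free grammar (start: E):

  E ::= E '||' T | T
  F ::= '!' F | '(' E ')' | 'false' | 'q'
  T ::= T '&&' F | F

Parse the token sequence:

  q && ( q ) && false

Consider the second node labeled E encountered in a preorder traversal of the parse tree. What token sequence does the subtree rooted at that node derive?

[E [T [T [T [F q]] && [F ( [E [T [F q]]] )]] && [F false]]]

q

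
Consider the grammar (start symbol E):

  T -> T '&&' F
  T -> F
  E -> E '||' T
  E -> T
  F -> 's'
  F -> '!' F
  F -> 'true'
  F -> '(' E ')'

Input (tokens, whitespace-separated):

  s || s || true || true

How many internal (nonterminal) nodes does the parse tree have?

12

[E [E [E [E [T [F s]]] || [T [F s]]] || [T [F true]]] || [T [F true]]]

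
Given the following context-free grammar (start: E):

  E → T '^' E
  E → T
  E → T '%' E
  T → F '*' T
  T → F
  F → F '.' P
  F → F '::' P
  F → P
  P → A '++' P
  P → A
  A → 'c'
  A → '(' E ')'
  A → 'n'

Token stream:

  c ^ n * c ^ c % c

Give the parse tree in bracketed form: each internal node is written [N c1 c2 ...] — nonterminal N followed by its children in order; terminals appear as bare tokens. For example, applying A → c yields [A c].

[E [T [F [P [A c]]]] ^ [E [T [F [P [A n]]] * [T [F [P [A c]]]]] ^ [E [T [F [P [A c]]]] % [E [T [F [P [A c]]]]]]]]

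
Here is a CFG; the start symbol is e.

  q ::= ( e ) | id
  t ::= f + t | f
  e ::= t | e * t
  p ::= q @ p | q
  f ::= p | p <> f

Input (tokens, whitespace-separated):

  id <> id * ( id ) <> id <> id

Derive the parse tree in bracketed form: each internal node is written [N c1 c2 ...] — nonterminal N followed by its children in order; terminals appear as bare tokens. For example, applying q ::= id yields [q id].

[e [e [t [f [p [q id]] <> [f [p [q id]]]]]] * [t [f [p [q ( [e [t [f [p [q id]]]]] )]] <> [f [p [q id]] <> [f [p [q id]]]]]]]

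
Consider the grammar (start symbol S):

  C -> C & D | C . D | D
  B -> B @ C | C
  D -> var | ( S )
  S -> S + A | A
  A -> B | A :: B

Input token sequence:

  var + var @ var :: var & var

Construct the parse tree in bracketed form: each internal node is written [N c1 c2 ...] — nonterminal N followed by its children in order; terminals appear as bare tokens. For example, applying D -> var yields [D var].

S
S + A
A + A
B + A
C + A
D + A
var + A
var + A :: B
var + B :: B
var + B @ C :: B
var + C @ C :: B
var + D @ C :: B
var + var @ C :: B
var + var @ D :: B
var + var @ var :: B
var + var @ var :: C
var + var @ var :: C & D
var + var @ var :: D & D
var + var @ var :: var & D
var + var @ var :: var & var

[S [S [A [B [C [D var]]]]] + [A [A [B [B [C [D var]]] @ [C [D var]]]] :: [B [C [C [D var]] & [D var]]]]]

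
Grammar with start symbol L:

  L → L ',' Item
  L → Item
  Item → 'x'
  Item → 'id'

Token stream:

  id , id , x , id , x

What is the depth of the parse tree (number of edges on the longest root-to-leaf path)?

6

[L [L [L [L [L [Item id]] , [Item id]] , [Item x]] , [Item id]] , [Item x]]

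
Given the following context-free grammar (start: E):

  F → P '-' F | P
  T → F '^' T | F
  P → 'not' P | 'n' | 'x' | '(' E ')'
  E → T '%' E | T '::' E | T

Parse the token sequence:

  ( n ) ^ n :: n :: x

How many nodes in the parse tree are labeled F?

5

[E [T [F [P ( [E [T [F [P n]]]] )]] ^ [T [F [P n]]]] :: [E [T [F [P n]]] :: [E [T [F [P x]]]]]]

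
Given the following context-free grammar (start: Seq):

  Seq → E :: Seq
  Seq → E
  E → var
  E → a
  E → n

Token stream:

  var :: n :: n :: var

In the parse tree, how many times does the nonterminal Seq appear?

4

[Seq [E var] :: [Seq [E n] :: [Seq [E n] :: [Seq [E var]]]]]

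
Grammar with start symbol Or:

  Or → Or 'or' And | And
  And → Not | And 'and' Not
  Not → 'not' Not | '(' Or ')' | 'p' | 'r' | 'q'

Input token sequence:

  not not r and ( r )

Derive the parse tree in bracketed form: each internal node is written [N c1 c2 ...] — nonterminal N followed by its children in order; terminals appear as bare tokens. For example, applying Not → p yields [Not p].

Or
And
And and Not
Not and Not
not Not and Not
not not Not and Not
not not r and Not
not not r and ( Or )
not not r and ( And )
not not r and ( Not )
not not r and ( r )

[Or [And [And [Not not [Not not [Not r]]]] and [Not ( [Or [And [Not r]]] )]]]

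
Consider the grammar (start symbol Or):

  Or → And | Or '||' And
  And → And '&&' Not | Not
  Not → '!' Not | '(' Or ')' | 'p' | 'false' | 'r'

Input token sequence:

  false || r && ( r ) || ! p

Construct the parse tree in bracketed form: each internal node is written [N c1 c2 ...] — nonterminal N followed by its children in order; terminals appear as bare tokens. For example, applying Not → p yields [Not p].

Or
Or || And
Or || And || And
And || And || And
Not || And || And
false || And || And
false || And && Not || And
false || Not && Not || And
false || r && Not || And
false || r && ( Or ) || And
false || r && ( And ) || And
false || r && ( Not ) || And
false || r && ( r ) || And
false || r && ( r ) || Not
false || r && ( r ) || ! Not
false || r && ( r ) || ! p

[Or [Or [Or [And [Not false]]] || [And [And [Not r]] && [Not ( [Or [And [Not r]]] )]]] || [And [Not ! [Not p]]]]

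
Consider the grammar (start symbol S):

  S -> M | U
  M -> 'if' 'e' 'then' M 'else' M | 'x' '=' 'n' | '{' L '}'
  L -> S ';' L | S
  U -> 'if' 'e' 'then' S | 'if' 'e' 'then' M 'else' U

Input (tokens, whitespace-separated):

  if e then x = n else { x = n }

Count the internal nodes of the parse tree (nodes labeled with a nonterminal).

7

[S [M if e then [M x = n] else [M { [L [S [M x = n]]] }]]]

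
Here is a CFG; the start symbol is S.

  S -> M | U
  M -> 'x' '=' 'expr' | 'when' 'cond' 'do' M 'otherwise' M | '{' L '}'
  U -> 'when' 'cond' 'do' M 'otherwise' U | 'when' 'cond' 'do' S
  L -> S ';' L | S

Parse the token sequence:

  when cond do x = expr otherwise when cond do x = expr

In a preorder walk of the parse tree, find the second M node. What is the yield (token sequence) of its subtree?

x = expr

[S [U when cond do [M x = expr] otherwise [U when cond do [S [M x = expr]]]]]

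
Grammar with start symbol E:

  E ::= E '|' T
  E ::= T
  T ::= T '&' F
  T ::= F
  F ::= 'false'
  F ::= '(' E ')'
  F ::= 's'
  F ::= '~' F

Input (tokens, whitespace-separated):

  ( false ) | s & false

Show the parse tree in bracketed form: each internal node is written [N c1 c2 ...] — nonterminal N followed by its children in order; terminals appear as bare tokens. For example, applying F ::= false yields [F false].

E
E | T
T | T
F | T
( E ) | T
( T ) | T
( F ) | T
( false ) | T
( false ) | T & F
( false ) | F & F
( false ) | s & F
( false ) | s & false

[E [E [T [F ( [E [T [F false]]] )]]] | [T [T [F s]] & [F false]]]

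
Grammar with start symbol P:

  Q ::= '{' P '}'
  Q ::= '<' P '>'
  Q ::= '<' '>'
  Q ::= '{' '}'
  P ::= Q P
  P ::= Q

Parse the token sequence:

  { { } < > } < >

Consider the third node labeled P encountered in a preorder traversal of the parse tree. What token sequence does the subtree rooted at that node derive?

[P [Q { [P [Q { }] [P [Q < >]]] }] [P [Q < >]]]

< >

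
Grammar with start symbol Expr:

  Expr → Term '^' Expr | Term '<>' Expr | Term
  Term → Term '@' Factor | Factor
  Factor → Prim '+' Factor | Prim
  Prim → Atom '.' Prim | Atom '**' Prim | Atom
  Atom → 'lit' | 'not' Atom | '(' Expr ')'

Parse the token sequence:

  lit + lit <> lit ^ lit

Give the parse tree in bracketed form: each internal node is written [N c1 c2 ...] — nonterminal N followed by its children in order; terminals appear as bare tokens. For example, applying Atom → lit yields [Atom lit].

[Expr [Term [Factor [Prim [Atom lit]] + [Factor [Prim [Atom lit]]]]] <> [Expr [Term [Factor [Prim [Atom lit]]]] ^ [Expr [Term [Factor [Prim [Atom lit]]]]]]]

Expr
Term <> Expr
Factor <> Expr
Prim + Factor <> Expr
Atom + Factor <> Expr
lit + Factor <> Expr
lit + Prim <> Expr
lit + Atom <> Expr
lit + lit <> Expr
lit + lit <> Term ^ Expr
lit + lit <> Factor ^ Expr
lit + lit <> Prim ^ Expr
lit + lit <> Atom ^ Expr
lit + lit <> lit ^ Expr
lit + lit <> lit ^ Term
lit + lit <> lit ^ Factor
lit + lit <> lit ^ Prim
lit + lit <> lit ^ Atom
lit + lit <> lit ^ lit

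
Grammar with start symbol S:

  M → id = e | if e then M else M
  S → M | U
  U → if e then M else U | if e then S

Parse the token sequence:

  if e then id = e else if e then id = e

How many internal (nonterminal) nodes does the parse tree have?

[S [U if e then [M id = e] else [U if e then [S [M id = e]]]]]

6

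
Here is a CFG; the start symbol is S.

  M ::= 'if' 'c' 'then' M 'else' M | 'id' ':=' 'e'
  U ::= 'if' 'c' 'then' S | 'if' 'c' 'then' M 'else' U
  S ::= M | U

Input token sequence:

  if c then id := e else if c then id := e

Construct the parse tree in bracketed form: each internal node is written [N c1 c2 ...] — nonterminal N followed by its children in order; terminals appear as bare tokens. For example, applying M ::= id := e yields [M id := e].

S
U
if c then M else U
if c then id := e else U
if c then id := e else if c then S
if c then id := e else if c then M
if c then id := e else if c then id := e

[S [U if c then [M id := e] else [U if c then [S [M id := e]]]]]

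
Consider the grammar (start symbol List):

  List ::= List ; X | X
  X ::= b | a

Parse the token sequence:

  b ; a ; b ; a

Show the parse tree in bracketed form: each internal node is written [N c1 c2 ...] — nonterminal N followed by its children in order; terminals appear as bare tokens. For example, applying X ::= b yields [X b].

List
List ; X
List ; X ; X
List ; X ; X ; X
X ; X ; X ; X
b ; X ; X ; X
b ; a ; X ; X
b ; a ; b ; X
b ; a ; b ; a

[List [List [List [List [X b]] ; [X a]] ; [X b]] ; [X a]]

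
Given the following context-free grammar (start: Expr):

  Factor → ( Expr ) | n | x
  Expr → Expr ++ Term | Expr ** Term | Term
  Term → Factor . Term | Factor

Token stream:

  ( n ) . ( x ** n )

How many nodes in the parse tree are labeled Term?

[Expr [Term [Factor ( [Expr [Term [Factor n]]] )] . [Term [Factor ( [Expr [Expr [Term [Factor x]]] ** [Term [Factor n]]] )]]]]

5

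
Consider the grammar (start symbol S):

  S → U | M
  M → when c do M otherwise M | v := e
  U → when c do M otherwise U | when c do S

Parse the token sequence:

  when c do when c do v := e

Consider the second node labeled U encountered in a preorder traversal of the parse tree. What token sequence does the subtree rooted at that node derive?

[S [U when c do [S [U when c do [S [M v := e]]]]]]

when c do v := e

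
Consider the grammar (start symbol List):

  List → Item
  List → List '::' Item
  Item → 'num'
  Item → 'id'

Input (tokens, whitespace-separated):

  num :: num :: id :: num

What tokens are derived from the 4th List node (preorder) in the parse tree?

[List [List [List [List [Item num]] :: [Item num]] :: [Item id]] :: [Item num]]

num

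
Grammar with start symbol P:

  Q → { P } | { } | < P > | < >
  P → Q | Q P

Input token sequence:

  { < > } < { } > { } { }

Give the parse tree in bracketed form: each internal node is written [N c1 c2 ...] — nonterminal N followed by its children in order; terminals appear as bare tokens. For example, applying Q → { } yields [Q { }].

[P [Q { [P [Q < >]] }] [P [Q < [P [Q { }]] >] [P [Q { }] [P [Q { }]]]]]

P
Q P
{ P } P
{ Q } P
{ < > } P
{ < > } Q P
{ < > } < P > P
{ < > } < Q > P
{ < > } < { } > P
{ < > } < { } > Q P
{ < > } < { } > { } P
{ < > } < { } > { } Q
{ < > } < { } > { } { }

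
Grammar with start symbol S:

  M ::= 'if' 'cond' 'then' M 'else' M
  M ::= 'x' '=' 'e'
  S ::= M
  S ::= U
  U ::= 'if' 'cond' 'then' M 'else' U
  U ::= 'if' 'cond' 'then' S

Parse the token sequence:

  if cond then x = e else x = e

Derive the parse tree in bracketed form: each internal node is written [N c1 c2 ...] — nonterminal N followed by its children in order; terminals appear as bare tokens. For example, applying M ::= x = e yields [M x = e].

S
M
if cond then M else M
if cond then x = e else M
if cond then x = e else x = e

[S [M if cond then [M x = e] else [M x = e]]]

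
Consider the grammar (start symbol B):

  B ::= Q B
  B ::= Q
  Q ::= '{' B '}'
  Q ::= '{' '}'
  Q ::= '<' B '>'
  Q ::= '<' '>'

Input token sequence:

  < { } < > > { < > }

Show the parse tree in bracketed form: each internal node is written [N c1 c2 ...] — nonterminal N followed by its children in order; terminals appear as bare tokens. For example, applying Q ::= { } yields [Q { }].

[B [Q < [B [Q { }] [B [Q < >]]] >] [B [Q { [B [Q < >]] }]]]

B
Q B
< B > B
< Q B > B
< { } B > B
< { } Q > B
< { } < > > B
< { } < > > Q
< { } < > > { B }
< { } < > > { Q }
< { } < > > { < > }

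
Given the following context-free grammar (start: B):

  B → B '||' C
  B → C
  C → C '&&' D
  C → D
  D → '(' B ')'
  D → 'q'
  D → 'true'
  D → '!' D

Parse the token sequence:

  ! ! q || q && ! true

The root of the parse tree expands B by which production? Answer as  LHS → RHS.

[B [B [C [D ! [D ! [D q]]]]] || [C [C [D q]] && [D ! [D true]]]]

B → B '||' C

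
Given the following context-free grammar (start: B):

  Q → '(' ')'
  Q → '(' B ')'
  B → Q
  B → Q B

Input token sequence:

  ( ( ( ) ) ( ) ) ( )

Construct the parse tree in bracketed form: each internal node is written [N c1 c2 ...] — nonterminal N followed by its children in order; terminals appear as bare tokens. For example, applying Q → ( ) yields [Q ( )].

[B [Q ( [B [Q ( [B [Q ( )]] )] [B [Q ( )]]] )] [B [Q ( )]]]

B
Q B
( B ) B
( Q B ) B
( ( B ) B ) B
( ( Q ) B ) B
( ( ( ) ) B ) B
( ( ( ) ) Q ) B
( ( ( ) ) ( ) ) B
( ( ( ) ) ( ) ) Q
( ( ( ) ) ( ) ) ( )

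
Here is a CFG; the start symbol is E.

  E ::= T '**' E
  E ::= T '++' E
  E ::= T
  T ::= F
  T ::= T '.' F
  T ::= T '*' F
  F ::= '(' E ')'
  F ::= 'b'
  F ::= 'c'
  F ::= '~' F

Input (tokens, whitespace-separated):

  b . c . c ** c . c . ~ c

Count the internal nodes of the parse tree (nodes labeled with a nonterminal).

[E [T [T [T [F b]] . [F c]] . [F c]] ** [E [T [T [T [F c]] . [F c]] . [F ~ [F c]]]]]

15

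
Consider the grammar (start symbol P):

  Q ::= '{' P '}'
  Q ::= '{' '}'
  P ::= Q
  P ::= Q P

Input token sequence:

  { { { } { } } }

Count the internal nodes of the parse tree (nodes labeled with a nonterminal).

[P [Q { [P [Q { [P [Q { }] [P [Q { }]]] }]] }]]

8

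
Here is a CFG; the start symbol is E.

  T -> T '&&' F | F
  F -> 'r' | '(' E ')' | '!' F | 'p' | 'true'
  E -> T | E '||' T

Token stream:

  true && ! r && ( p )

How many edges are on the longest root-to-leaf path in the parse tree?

6

[E [T [T [T [F true]] && [F ! [F r]]] && [F ( [E [T [F p]]] )]]]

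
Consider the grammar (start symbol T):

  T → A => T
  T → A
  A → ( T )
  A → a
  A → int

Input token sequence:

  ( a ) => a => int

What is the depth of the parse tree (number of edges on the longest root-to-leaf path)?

4

[T [A ( [T [A a]] )] => [T [A a] => [T [A int]]]]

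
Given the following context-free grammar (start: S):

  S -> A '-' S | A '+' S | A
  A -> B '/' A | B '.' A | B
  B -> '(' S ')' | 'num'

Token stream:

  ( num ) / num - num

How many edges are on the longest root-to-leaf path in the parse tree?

[S [A [B ( [S [A [B num]]] )] / [A [B num]]] - [S [A [B num]]]]

6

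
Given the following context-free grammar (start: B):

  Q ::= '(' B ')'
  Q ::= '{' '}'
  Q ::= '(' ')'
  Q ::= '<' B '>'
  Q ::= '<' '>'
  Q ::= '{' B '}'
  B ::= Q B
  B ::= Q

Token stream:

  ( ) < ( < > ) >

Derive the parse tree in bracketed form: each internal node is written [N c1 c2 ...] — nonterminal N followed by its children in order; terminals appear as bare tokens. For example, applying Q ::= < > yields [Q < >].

[B [Q ( )] [B [Q < [B [Q ( [B [Q < >]] )]] >]]]

B
Q B
( ) B
( ) Q
( ) < B >
( ) < Q >
( ) < ( B ) >
( ) < ( Q ) >
( ) < ( < > ) >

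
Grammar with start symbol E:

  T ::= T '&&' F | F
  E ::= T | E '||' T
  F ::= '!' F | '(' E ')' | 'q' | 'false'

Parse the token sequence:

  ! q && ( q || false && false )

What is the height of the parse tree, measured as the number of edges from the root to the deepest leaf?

7

[E [T [T [F ! [F q]]] && [F ( [E [E [T [F q]]] || [T [T [F false]] && [F false]]] )]]]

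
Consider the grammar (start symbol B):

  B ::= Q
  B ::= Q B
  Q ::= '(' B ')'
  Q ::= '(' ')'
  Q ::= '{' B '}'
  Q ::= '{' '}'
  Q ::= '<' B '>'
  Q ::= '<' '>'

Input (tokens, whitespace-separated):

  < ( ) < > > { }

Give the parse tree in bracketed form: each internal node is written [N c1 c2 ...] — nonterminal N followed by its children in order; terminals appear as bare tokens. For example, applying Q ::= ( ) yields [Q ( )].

[B [Q < [B [Q ( )] [B [Q < >]]] >] [B [Q { }]]]

B
Q B
< B > B
< Q B > B
< ( ) B > B
< ( ) Q > B
< ( ) < > > B
< ( ) < > > Q
< ( ) < > > { }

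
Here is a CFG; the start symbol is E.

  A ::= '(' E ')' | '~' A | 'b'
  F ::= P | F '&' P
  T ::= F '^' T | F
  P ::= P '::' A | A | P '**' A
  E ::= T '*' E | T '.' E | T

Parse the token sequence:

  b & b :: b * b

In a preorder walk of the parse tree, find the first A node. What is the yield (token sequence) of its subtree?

[E [T [F [F [P [A b]]] & [P [P [A b]] :: [A b]]]] * [E [T [F [P [A b]]]]]]

b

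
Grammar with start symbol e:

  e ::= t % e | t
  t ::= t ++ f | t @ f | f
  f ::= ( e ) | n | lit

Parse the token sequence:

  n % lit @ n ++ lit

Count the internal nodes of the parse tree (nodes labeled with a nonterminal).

[e [t [f n]] % [e [t [t [t [f lit]] @ [f n]] ++ [f lit]]]]

10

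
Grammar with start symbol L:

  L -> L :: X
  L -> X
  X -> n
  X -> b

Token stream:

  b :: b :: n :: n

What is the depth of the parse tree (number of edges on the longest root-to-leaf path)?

5

[L [L [L [L [X b]] :: [X b]] :: [X n]] :: [X n]]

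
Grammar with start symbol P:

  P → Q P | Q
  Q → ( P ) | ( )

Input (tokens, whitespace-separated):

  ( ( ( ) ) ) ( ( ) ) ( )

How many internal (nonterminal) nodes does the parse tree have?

12

[P [Q ( [P [Q ( [P [Q ( )]] )]] )] [P [Q ( [P [Q ( )]] )] [P [Q ( )]]]]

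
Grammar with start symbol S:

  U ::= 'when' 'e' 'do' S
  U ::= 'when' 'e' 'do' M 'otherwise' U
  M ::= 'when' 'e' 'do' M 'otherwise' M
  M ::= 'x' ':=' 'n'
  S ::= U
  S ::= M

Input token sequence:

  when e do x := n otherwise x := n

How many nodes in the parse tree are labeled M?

[S [M when e do [M x := n] otherwise [M x := n]]]

3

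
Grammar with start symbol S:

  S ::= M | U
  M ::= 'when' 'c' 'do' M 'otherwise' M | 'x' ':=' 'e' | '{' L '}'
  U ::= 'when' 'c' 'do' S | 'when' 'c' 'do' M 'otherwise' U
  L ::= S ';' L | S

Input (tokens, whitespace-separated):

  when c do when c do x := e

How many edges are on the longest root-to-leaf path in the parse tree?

6

[S [U when c do [S [U when c do [S [M x := e]]]]]]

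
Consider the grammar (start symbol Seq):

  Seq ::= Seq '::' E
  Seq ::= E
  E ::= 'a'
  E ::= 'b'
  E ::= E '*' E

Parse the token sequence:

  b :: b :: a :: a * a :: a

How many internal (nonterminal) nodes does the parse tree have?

[Seq [Seq [Seq [Seq [Seq [E b]] :: [E b]] :: [E a]] :: [E [E a] * [E a]]] :: [E a]]

12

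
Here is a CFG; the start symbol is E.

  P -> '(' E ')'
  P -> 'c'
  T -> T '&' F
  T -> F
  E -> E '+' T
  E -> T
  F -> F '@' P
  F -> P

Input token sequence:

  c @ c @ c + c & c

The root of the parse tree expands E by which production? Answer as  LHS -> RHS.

E -> E '+' T

[E [E [T [F [F [F [P c]] @ [P c]] @ [P c]]]] + [T [T [F [P c]]] & [F [P c]]]]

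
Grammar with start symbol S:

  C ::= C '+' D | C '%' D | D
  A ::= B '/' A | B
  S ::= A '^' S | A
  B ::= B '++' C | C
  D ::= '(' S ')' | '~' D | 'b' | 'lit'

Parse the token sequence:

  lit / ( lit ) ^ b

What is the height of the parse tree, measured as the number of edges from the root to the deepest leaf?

[S [A [B [C [D lit]]] / [A [B [C [D ( [S [A [B [C [D lit]]]]] )]]]]] ^ [S [A [B [C [D b]]]]]]

11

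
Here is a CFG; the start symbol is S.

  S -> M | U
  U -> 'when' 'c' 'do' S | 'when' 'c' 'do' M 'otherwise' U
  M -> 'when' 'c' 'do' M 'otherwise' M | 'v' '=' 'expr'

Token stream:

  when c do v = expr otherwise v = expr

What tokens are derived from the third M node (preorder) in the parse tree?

[S [M when c do [M v = expr] otherwise [M v = expr]]]

v = expr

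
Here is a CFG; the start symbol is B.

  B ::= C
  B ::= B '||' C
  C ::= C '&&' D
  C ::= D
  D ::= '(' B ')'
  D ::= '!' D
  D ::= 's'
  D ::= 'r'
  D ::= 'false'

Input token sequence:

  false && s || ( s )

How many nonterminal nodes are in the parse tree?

[B [B [C [C [D false]] && [D s]]] || [C [D ( [B [C [D s]]] )]]]

11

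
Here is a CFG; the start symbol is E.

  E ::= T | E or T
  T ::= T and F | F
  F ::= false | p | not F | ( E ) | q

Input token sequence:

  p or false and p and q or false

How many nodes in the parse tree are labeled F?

5

[E [E [E [T [F p]]] or [T [T [T [F false]] and [F p]] and [F q]]] or [T [F false]]]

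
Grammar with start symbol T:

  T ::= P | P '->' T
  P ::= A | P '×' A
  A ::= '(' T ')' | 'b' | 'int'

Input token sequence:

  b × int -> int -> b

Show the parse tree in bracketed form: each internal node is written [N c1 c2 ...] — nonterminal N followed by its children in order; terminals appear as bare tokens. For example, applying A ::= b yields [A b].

T
P -> T
P × A -> T
A × A -> T
b × A -> T
b × int -> T
b × int -> P -> T
b × int -> A -> T
b × int -> int -> T
b × int -> int -> P
b × int -> int -> A
b × int -> int -> b

[T [P [P [A b]] × [A int]] -> [T [P [A int]] -> [T [P [A b]]]]]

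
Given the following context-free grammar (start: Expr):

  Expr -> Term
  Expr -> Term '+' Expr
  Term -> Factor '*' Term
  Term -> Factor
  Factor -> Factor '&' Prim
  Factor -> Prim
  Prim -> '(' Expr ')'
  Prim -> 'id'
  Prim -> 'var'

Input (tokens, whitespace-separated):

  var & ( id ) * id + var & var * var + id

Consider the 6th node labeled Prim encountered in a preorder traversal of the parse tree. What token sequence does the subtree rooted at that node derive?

var

[Expr [Term [Factor [Factor [Prim var]] & [Prim ( [Expr [Term [Factor [Prim id]]]] )]] * [Term [Factor [Prim id]]]] + [Expr [Term [Factor [Factor [Prim var]] & [Prim var]] * [Term [Factor [Prim var]]]] + [Expr [Term [Factor [Prim id]]]]]]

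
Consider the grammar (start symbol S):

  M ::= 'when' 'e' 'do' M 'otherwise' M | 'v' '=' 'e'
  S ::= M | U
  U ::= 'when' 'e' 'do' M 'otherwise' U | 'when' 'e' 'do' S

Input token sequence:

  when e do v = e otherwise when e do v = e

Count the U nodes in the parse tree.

2

[S [U when e do [M v = e] otherwise [U when e do [S [M v = e]]]]]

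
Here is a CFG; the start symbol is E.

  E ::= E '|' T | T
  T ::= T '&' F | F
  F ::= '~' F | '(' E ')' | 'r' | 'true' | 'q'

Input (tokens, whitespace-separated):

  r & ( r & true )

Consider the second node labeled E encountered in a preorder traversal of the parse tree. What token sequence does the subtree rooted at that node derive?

r & true

[E [T [T [F r]] & [F ( [E [T [T [F r]] & [F true]]] )]]]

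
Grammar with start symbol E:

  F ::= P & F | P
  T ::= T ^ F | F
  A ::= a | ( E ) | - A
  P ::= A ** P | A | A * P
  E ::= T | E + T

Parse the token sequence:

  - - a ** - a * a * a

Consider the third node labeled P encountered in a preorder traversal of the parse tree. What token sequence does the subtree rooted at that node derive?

a * a

[E [T [F [P [A - [A - [A a]]] ** [P [A - [A a]] * [P [A a] * [P [A a]]]]]]]]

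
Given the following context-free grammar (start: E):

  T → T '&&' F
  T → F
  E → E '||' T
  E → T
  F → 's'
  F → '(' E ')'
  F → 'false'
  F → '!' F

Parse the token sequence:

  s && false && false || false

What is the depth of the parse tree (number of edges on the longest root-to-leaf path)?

6

[E [E [T [T [T [F s]] && [F false]] && [F false]]] || [T [F false]]]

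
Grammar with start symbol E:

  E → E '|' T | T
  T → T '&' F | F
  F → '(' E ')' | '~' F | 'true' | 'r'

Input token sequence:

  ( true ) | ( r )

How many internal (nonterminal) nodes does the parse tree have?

12

[E [E [T [F ( [E [T [F true]]] )]]] | [T [F ( [E [T [F r]]] )]]]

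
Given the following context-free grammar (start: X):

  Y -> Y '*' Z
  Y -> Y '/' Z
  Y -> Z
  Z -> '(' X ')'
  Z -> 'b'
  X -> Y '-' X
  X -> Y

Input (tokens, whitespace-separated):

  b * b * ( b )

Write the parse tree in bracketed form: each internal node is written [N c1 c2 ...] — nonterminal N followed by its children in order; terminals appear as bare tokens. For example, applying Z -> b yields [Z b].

X
Y
Y * Z
Y * Z * Z
Z * Z * Z
b * Z * Z
b * b * Z
b * b * ( X )
b * b * ( Y )
b * b * ( Z )
b * b * ( b )

[X [Y [Y [Y [Z b]] * [Z b]] * [Z ( [X [Y [Z b]]] )]]]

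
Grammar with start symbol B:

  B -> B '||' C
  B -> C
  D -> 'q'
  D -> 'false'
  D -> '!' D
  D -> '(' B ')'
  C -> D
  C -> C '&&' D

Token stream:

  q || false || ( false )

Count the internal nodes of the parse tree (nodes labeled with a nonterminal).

12

[B [B [B [C [D q]]] || [C [D false]]] || [C [D ( [B [C [D false]]] )]]]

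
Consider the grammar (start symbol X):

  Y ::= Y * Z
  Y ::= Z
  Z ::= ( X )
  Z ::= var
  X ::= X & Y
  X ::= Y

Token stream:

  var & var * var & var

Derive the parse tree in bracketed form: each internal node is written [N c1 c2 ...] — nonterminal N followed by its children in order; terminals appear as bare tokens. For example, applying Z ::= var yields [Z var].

[X [X [X [Y [Z var]]] & [Y [Y [Z var]] * [Z var]]] & [Y [Z var]]]

X
X & Y
X & Y & Y
Y & Y & Y
Z & Y & Y
var & Y & Y
var & Y * Z & Y
var & Z * Z & Y
var & var * Z & Y
var & var * var & Y
var & var * var & Z
var & var * var & var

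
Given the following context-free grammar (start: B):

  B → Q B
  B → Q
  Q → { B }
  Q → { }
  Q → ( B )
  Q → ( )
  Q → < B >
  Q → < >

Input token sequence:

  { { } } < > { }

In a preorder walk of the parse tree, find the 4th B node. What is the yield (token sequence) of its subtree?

[B [Q { [B [Q { }]] }] [B [Q < >] [B [Q { }]]]]

{ }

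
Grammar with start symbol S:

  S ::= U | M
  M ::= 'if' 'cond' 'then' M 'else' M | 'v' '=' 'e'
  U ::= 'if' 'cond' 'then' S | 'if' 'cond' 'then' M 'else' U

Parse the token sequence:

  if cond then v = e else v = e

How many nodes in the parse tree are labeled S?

1

[S [M if cond then [M v = e] else [M v = e]]]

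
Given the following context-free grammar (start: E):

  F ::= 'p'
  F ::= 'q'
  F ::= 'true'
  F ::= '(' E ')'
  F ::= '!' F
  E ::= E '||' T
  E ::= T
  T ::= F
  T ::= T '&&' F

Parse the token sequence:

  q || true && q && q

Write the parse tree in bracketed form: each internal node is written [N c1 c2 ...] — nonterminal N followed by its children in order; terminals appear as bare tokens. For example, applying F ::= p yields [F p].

[E [E [T [F q]]] || [T [T [T [F true]] && [F q]] && [F q]]]

E
E || T
T || T
F || T
q || T
q || T && F
q || T && F && F
q || F && F && F
q || true && F && F
q || true && q && F
q || true && q && q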